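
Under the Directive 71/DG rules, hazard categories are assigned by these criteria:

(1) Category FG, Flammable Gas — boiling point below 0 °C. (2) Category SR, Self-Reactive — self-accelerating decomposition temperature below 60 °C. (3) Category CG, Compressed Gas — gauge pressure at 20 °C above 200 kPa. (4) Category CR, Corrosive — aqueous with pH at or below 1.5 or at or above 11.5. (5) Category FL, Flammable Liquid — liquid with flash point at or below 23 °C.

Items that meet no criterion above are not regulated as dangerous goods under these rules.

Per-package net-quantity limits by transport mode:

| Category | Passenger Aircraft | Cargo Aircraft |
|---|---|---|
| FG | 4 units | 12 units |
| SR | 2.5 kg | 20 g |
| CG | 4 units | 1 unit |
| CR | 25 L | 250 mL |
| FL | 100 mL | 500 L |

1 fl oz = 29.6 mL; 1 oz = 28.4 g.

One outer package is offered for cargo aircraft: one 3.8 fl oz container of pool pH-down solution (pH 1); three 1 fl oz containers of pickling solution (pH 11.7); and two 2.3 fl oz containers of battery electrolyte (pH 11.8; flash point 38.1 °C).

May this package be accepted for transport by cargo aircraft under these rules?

pH 1 meets the Category CR criterion (Corrosive), so the pool pH-down solution is Category CR.
Pickling solution: pH 11.7 ≥ 11.5 → Category CR (Corrosive).
The battery electrolyte has pH 11.8, which is ≥ 11.5, so it is Category CR (Corrosive).
Total Category CR: (one 3.8 fl oz container = 112.48 mL) + (three 1 fl oz containers = 88.8 mL) + (two 2.3 fl oz containers = 136.16 mL) = 337.44 mL.
337.44 mL exceeds the cargo aircraft limit of 250 mL for Category CR.

No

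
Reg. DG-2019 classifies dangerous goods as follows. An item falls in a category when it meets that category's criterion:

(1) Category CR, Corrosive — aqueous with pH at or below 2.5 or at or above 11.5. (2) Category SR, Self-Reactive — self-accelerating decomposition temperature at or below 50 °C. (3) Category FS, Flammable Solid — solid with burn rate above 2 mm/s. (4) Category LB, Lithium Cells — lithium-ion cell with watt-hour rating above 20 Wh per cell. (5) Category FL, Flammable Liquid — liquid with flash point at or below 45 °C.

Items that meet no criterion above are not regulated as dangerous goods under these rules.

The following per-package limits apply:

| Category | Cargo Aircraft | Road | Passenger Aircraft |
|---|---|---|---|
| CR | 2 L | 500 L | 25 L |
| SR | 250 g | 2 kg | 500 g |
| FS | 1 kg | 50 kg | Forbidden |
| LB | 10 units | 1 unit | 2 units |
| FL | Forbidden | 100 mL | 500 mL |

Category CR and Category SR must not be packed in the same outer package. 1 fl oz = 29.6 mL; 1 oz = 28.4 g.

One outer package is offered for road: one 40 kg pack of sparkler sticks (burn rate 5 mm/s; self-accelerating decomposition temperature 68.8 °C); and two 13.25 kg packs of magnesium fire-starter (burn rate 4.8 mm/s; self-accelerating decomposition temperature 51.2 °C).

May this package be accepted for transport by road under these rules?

The sparkler sticks have burn rate 5 mm/s, which is > 2 mm/s, so they are Category FS (Flammable Solid).
With burn rate 4.8 mm/s (> 2 mm/s), the magnesium fire-starter falls in Category FS.
Total Category FS: 40 kg + (two 13.25 kg packs = 26.5 kg) = 66.5 kg.
66.5 kg exceeds the road limit of 50 kg for Category FS.

No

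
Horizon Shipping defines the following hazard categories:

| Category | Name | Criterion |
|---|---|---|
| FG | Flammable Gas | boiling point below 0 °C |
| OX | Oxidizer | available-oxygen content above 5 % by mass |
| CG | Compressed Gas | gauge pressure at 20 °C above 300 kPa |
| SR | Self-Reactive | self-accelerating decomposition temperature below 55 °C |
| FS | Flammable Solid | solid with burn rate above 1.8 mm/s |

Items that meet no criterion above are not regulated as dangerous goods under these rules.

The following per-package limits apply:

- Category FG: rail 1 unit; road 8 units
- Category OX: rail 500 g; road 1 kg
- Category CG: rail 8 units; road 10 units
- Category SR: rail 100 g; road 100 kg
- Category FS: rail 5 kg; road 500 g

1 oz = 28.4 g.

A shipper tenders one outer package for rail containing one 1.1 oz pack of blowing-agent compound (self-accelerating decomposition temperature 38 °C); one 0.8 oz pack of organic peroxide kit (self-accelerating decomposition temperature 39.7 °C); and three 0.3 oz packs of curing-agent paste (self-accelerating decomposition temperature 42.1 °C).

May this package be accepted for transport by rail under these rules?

Yes

The blowing-agent compound has self-accelerating decomposition temperature 38 °C, which is < 55 °C, so it is Category SR (Self-Reactive).
Organic peroxide kit: self-accelerating decomposition temperature 39.7 °C < 55 °C → Category SR (Self-Reactive).
Self-accelerating decomposition temperature 42.1 °C meets the Category SR criterion (Self-Reactive), so the curing-agent paste is Category SR.
Category SR net quantity: (one 1.1 oz pack = 31.24 g) + (one 0.8 oz pack = 22.72 g) + (three 0.3 oz packs = 25.56 g) = 79.52 g.
79.52 g ≤ 100 g (rail limit, Category SR) — within limit.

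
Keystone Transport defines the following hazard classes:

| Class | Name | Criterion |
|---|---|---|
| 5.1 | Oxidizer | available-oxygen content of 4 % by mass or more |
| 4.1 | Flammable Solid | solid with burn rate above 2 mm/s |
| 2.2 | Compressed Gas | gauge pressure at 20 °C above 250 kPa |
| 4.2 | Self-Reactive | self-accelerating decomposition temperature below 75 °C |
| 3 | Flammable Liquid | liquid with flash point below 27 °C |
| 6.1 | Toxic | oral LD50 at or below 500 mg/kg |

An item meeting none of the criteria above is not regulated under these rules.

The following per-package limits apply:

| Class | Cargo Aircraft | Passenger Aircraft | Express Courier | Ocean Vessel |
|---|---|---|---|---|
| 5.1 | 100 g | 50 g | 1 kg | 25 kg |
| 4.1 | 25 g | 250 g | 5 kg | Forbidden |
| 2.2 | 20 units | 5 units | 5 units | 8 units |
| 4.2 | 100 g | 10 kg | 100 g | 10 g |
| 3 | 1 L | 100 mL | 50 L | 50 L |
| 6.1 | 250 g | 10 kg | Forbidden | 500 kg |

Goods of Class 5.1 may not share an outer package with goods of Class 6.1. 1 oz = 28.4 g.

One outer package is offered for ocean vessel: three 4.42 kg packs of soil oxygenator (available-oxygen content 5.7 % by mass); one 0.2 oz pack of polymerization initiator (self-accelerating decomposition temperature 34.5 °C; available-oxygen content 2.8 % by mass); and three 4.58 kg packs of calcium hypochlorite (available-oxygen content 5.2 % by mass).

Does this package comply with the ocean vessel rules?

No

With available-oxygen content 5.7 % by mass (≥ 4 % by mass), the soil oxygenator falls in Class 5.1.
With self-accelerating decomposition temperature 34.5 °C (< 75 °C), the polymerization initiator falls in Class 4.2.
Available-oxygen content 5.2 % by mass meets the Class 5.1 criterion (Oxidizer), so the calcium hypochlorite is Class 5.1.
Class 5.1 net quantity: (three 4.42 kg packs = 13.26 kg) + (three 4.58 kg packs = 13.74 kg) = 27 kg.
27 kg > 25 kg (ocean vessel limit, Class 5.1) — over the limit.
Class 4.2 quantity: one 0.2 oz pack = 5.68 g.
That is within the Class 4.2 ocean vessel limit of 10 g.
The segregation rule (Class 5.1 with Class 6.1) does not apply to Class 5.1 with Class 4.2.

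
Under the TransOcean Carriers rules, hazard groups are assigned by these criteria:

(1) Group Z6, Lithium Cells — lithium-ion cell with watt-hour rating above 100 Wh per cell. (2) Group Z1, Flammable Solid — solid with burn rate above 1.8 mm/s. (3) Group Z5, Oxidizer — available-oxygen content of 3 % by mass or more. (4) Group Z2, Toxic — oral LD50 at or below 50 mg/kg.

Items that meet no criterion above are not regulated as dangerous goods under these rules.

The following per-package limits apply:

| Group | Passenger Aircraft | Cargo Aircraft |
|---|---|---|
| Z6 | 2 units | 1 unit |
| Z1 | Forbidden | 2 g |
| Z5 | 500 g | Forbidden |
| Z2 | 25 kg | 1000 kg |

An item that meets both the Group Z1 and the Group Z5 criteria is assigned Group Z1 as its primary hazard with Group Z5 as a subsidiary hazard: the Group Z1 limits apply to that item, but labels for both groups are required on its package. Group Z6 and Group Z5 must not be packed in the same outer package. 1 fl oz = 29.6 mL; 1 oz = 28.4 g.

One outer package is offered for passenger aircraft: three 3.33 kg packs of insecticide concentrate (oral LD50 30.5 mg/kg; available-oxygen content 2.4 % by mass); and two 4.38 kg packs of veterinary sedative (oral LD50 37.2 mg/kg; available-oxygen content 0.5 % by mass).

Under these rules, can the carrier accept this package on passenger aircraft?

Yes

Insecticide concentrate: oral LD50 30.5 mg/kg ≤ 50 mg/kg → Group Z2 (Toxic).
The veterinary sedative has oral LD50 37.2 mg/kg, which is ≤ 50 mg/kg, so it is Group Z2 (Toxic).
Group Z2 net quantity: (three 3.33 kg packs = 9.99 kg) + (two 4.38 kg packs = 8.76 kg) = 18.75 kg.
18.75 kg ≤ 25 kg (passenger aircraft limit, Group Z2) — within limit.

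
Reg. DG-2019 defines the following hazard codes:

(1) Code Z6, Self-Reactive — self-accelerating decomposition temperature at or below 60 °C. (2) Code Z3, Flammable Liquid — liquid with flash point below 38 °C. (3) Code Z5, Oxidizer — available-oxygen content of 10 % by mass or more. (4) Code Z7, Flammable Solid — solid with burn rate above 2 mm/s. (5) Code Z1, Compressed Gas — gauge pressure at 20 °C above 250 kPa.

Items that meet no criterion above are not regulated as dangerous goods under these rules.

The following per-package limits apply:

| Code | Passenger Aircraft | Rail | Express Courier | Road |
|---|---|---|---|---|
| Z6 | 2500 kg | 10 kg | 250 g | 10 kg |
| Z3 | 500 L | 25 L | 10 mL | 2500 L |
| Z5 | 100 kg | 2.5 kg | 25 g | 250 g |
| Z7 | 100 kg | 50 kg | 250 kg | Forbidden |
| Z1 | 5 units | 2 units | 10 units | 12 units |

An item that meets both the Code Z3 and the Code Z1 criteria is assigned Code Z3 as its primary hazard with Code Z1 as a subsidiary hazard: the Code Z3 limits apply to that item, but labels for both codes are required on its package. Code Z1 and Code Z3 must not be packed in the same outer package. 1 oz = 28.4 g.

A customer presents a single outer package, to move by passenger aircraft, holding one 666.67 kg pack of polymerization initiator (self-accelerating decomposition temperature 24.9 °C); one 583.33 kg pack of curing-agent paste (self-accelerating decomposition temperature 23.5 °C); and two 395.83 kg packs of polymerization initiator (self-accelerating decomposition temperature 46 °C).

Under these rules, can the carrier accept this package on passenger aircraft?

Yes

The polymerization initiator has self-accelerating decomposition temperature 24.9 °C, which is ≤ 60 °C, so it is Code Z6 (Self-Reactive).
The curing-agent paste has self-accelerating decomposition temperature 23.5 °C, which is ≤ 60 °C, so it is Code Z6 (Self-Reactive).
Self-accelerating decomposition temperature 46 °C meets the Code Z6 criterion (Self-Reactive), so the polymerization initiator is Code Z6.
Total Code Z6: 666.67 kg + 583.33 kg + (two 395.83 kg packs = 791.66 kg) = 2041.66 kg.
2041.66 kg is within the passenger aircraft limit of 2500 kg for Code Z6.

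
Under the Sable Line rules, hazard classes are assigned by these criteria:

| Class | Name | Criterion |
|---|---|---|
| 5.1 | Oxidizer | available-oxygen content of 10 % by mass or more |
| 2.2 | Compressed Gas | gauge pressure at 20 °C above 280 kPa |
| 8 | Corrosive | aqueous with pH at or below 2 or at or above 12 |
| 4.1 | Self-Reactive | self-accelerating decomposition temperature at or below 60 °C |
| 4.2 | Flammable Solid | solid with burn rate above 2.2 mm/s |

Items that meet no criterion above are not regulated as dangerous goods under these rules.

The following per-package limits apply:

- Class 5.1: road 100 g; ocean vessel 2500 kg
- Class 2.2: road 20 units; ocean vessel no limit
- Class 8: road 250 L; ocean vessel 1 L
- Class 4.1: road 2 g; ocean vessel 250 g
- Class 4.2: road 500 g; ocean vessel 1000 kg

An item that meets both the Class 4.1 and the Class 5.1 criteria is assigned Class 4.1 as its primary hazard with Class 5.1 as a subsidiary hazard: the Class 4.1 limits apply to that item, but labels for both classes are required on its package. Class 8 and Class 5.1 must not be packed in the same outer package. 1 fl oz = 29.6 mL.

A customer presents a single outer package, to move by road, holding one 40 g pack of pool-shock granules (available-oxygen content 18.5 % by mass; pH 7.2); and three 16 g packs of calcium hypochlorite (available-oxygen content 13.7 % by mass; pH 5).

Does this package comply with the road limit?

The pool-shock granules have available-oxygen content 18.5 % by mass, which is ≥ 10 % by mass, so they are Class 5.1 (Oxidizer).
The calcium hypochlorite has available-oxygen content 13.7 % by mass, which is ≥ 10 % by mass, so it is Class 5.1 (Oxidizer).
Class 5.1 net quantity: 40 g + (three 16 g packs = 48 g) = 88 g.
That is within the Class 5.1 road limit of 100 g.

Yes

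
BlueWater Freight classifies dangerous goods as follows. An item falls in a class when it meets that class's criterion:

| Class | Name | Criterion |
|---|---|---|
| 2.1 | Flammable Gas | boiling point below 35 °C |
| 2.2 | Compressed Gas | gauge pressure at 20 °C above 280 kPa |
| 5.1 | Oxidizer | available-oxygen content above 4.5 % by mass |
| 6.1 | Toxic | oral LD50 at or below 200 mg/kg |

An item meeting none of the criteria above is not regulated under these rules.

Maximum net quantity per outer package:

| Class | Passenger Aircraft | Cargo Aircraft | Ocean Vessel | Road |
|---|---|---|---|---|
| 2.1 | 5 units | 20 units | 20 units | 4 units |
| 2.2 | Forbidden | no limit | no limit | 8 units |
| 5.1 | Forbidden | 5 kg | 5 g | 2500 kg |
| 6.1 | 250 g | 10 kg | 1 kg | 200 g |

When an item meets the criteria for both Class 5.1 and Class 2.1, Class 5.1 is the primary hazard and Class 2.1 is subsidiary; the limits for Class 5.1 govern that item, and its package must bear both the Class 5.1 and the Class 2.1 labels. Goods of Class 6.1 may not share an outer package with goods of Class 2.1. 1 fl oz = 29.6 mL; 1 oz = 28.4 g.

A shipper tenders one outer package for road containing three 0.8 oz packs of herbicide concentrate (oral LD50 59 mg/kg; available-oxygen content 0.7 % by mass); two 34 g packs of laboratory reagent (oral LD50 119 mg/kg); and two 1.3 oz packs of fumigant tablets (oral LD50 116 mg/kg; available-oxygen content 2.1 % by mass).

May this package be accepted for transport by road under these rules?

Herbicide concentrate: oral LD50 59 mg/kg ≤ 200 mg/kg → Class 6.1 (Toxic).
Laboratory reagent: oral LD50 119 mg/kg ≤ 200 mg/kg → Class 6.1 (Toxic).
Fumigant tablets: oral LD50 116 mg/kg ≤ 200 mg/kg → Class 6.1 (Toxic).
Total Class 6.1: (three 0.8 oz packs = 68.16 g) + (two 34 g packs = 68 g) + (two 1.3 oz packs = 73.84 g) = 210 g.
That exceeds the Class 6.1 road limit of 200 g.

No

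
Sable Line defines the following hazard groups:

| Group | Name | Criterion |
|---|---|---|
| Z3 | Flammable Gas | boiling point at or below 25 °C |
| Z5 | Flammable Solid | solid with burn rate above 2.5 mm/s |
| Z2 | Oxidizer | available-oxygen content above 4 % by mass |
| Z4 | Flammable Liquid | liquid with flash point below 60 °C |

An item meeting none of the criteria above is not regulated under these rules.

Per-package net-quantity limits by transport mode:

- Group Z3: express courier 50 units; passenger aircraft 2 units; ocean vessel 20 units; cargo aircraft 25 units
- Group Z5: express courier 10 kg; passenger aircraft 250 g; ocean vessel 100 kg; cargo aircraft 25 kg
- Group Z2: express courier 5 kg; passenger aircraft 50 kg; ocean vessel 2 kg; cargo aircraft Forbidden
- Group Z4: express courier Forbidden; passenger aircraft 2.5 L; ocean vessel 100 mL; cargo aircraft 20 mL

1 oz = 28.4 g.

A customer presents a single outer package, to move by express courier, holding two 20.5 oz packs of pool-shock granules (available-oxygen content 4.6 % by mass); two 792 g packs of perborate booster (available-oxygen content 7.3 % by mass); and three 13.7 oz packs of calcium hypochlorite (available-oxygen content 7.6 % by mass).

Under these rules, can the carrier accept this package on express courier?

With available-oxygen content 4.6 % by mass (> 4 % by mass), the pool-shock granules fall in Group Z2.
Available-oxygen content 7.3 % by mass meets the Group Z2 criterion (Oxidizer), so the perborate booster is Group Z2.
With available-oxygen content 7.6 % by mass (> 4 % by mass), the calcium hypochlorite falls in Group Z2.
Group Z2 net quantity: (two 20.5 oz packs = 1164.4 g) + (two 792 g packs = 1.584 kg) + (three 13.7 oz packs = 1167.24 g) = 3915.64 g.
3915.64 g ≤ 5 kg (express courier limit, Group Z2) — within limit.

Yes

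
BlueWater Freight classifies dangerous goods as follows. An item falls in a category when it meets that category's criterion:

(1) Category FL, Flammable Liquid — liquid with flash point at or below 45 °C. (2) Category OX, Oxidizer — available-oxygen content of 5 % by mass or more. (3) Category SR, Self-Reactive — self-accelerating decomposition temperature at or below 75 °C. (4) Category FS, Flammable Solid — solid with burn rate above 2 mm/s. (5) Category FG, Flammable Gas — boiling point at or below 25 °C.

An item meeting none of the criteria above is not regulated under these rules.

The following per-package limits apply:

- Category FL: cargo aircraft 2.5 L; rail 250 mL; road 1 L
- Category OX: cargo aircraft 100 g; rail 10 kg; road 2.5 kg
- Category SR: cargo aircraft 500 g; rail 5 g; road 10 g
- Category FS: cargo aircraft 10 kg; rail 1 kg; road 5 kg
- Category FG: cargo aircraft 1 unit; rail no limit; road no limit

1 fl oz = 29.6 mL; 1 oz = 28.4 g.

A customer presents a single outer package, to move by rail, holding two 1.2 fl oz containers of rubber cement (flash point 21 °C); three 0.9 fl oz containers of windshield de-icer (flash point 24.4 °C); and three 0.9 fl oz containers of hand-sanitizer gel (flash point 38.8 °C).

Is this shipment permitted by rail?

Yes

Flash point 21 °C meets the Category FL criterion (Flammable Liquid), so the rubber cement is Category FL.
Windshield de-icer: flash point 24.4 °C ≤ 45 °C → Category FL (Flammable Liquid).
With flash point 38.8 °C (≤ 45 °C), the hand-sanitizer gel falls in Category FL.
Category FL net quantity: (two 1.2 fl oz containers = 71.04 mL) + (three 0.9 fl oz containers = 79.92 mL) + (three 0.9 fl oz containers = 79.92 mL) = 230.88 mL.
230.88 mL is within the rail limit of 250 mL for Category FL.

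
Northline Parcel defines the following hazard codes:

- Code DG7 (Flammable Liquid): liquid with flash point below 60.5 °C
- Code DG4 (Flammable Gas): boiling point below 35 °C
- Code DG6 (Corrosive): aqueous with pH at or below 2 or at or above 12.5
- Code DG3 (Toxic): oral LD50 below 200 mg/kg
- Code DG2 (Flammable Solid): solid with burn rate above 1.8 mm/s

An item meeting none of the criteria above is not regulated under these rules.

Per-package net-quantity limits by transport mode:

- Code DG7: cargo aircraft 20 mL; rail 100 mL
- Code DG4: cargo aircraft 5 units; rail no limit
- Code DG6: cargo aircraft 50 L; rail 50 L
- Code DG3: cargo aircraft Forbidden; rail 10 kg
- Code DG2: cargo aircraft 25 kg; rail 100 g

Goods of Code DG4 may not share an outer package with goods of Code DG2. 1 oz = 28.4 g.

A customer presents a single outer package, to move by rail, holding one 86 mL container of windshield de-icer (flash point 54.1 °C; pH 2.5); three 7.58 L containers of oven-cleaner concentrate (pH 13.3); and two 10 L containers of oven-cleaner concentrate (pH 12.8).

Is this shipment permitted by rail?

Flash point 54.1 °C meets the Code DG7 criterion (Flammable Liquid), so the windshield de-icer is Code DG7.
With pH 13.3 (≥ 12.5), the oven-cleaner concentrate falls in Code DG6.
Oven-cleaner concentrate: pH 12.8 ≥ 12.5 → Code DG6 (Corrosive).
Code DG6 net quantity: (three 7.58 L containers = 22.74 L) + (two 10 L containers = 20 L) = 42.74 L.
42.74 L ≤ 50 L (rail limit, Code DG6) — within limit.
Code DG7 quantity: 86 mL.
86 mL is within the rail limit of 100 mL for Code DG7.
The segregation rule (Code DG4 with Code DG2) does not apply to Code DG6 with Code DG7.
Every hazard code is within its rail limit and no segregation rule is violated.

Yes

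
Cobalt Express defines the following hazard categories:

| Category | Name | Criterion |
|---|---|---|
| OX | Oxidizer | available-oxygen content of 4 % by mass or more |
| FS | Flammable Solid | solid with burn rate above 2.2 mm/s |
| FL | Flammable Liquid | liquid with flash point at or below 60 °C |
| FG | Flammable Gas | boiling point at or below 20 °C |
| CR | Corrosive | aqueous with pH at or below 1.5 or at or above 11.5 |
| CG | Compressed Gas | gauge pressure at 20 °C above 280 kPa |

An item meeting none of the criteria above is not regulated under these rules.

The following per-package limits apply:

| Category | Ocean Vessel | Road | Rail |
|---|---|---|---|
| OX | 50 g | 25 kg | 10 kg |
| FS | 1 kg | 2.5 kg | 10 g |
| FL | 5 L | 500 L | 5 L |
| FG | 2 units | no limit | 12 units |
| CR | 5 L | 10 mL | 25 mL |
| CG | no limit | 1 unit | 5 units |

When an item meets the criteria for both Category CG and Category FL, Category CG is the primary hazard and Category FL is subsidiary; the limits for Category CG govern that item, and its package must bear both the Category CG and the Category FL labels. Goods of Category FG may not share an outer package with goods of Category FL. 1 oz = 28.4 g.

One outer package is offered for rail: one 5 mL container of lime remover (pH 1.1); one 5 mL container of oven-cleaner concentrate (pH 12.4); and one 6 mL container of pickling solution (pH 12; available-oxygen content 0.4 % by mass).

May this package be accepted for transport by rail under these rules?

Yes

pH 1.1 meets the Category CR criterion (Corrosive), so the lime remover is Category CR.
With pH 12.4 (≥ 11.5), the oven-cleaner concentrate falls in Category CR.
With pH 12 (≥ 11.5), the pickling solution falls in Category CR.
Total Category CR: 5 mL + 5 mL + 6 mL = 16 mL.
16 mL is within the rail limit of 25 mL for Category CR.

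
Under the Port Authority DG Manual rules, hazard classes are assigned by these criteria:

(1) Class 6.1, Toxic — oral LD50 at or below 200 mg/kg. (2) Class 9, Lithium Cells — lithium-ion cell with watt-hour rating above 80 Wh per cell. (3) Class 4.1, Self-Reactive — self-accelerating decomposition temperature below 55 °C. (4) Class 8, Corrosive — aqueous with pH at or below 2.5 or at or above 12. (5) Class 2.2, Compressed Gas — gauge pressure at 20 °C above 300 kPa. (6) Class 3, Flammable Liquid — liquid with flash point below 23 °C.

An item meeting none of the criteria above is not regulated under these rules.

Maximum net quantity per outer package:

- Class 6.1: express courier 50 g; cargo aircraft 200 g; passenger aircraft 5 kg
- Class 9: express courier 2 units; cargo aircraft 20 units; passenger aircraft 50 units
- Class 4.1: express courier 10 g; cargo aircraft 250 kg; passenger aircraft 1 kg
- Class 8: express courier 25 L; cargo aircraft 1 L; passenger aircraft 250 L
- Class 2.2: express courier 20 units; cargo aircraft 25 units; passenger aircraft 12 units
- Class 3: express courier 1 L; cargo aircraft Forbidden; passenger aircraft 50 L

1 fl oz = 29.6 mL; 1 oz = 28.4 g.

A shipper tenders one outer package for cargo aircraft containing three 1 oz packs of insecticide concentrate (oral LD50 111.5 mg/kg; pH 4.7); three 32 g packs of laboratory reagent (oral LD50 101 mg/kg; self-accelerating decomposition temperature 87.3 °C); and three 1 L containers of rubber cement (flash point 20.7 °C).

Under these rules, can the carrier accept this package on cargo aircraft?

Oral LD50 111.5 mg/kg meets the Class 6.1 criterion (Toxic), so the insecticide concentrate is Class 6.1.
Oral LD50 101 mg/kg meets the Class 6.1 criterion (Toxic), so the laboratory reagent is Class 6.1.
With flash point 20.7 °C (< 23 °C), the rubber cement falls in Class 3.
Total Class 6.1: (three 1 oz packs = 85.2 g) + (three 32 g packs = 96 g) = 181.2 g.
That is within the Class 6.1 cargo aircraft limit of 200 g.
Class 3 quantity: three 1 L containers = 3 L.
By cargo aircraft, Class 3 is Forbidden regardless of quantity.

No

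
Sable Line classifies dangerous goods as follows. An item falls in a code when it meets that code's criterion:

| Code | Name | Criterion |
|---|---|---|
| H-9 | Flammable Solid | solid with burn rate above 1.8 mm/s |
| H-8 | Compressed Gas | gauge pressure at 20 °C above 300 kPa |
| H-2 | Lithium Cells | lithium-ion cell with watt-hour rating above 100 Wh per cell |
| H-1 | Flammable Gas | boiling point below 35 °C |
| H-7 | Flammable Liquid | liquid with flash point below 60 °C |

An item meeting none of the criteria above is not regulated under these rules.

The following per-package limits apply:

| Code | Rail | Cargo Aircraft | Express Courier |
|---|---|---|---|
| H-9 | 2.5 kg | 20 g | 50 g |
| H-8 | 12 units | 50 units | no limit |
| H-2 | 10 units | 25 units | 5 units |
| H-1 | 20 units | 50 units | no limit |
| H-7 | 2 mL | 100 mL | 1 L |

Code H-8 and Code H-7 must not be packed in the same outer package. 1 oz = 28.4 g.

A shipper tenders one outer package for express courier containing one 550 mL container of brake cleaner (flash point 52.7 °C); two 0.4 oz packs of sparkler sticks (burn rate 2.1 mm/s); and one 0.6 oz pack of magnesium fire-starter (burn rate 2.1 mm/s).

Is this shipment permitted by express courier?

With flash point 52.7 °C (< 60 °C), the brake cleaner falls in Code H-7.
Burn rate 2.1 mm/s meets the Code H-9 criterion (Flammable Solid), so the sparkler sticks are Code H-9.
Burn rate 2.1 mm/s meets the Code H-9 criterion (Flammable Solid), so the magnesium fire-starter is Code H-9.
Total Code H-9: (two 0.4 oz packs = 22.72 g) + (one 0.6 oz pack = 17.04 g) = 39.76 g.
39.76 g ≤ 50 g (express courier limit, Code H-9) — within limit.
Code H-7 quantity: 550 mL.
That is within the Code H-7 express courier limit of 1 L.
The segregation rule (Code H-8 with Code H-7) does not apply to Code H-9 with Code H-7.
Every hazard code is within its express courier limit and no segregation rule is violated.

Yes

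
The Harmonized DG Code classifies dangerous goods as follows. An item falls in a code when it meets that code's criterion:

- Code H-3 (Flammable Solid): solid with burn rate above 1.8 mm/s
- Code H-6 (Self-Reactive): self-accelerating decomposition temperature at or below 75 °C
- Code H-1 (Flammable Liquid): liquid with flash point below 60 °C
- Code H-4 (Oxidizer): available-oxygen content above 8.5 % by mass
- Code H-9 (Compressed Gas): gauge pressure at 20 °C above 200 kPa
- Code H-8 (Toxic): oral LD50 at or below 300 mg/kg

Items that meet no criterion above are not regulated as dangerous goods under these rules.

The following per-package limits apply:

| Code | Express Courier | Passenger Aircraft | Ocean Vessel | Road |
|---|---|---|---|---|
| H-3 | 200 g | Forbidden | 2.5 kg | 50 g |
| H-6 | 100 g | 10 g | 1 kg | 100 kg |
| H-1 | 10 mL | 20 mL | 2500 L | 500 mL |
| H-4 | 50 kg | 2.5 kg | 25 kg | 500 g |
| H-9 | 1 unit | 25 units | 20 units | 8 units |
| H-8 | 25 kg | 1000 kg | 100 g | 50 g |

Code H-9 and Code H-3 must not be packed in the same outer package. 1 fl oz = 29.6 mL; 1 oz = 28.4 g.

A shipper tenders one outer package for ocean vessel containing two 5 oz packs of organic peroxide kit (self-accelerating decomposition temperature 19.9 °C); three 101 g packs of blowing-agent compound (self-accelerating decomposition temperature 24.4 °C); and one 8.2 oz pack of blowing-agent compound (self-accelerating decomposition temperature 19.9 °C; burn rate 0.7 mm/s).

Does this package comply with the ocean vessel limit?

Self-accelerating decomposition temperature 19.9 °C meets the Code H-6 criterion (Self-Reactive), so the organic peroxide kit is Code H-6.
Blowing-agent compound: self-accelerating decomposition temperature 24.4 °C ≤ 75 °C → Code H-6 (Self-Reactive).
Self-accelerating decomposition temperature 19.9 °C meets the Code H-6 criterion (Self-Reactive), so the blowing-agent compound is Code H-6.
Code H-6 net quantity: (two 5 oz packs = 284 g) + (three 101 g packs = 303 g) + (one 8.2 oz pack = 232.88 g) = 819.88 g.
819.88 g ≤ 1 kg (ocean vessel limit, Code H-6) — within limit.

Yes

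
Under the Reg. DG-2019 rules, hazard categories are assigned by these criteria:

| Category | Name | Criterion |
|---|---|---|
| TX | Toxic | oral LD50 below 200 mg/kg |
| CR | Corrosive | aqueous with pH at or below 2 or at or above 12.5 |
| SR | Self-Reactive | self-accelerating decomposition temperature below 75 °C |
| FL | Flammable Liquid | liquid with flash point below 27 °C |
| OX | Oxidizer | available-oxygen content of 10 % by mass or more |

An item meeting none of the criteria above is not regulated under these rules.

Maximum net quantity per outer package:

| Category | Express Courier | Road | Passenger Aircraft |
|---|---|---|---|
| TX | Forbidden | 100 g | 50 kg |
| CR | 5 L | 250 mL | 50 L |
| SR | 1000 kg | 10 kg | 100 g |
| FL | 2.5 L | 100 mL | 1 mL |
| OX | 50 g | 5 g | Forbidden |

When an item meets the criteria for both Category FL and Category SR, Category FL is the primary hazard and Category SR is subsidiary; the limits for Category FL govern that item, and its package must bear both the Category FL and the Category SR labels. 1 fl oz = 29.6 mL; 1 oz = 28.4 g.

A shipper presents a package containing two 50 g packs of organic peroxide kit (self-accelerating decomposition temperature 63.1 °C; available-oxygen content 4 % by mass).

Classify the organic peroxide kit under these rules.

Organic peroxide kit: self-accelerating decomposition temperature 63.1 °C < 75 °C → Category SR (Self-Reactive).

Category SR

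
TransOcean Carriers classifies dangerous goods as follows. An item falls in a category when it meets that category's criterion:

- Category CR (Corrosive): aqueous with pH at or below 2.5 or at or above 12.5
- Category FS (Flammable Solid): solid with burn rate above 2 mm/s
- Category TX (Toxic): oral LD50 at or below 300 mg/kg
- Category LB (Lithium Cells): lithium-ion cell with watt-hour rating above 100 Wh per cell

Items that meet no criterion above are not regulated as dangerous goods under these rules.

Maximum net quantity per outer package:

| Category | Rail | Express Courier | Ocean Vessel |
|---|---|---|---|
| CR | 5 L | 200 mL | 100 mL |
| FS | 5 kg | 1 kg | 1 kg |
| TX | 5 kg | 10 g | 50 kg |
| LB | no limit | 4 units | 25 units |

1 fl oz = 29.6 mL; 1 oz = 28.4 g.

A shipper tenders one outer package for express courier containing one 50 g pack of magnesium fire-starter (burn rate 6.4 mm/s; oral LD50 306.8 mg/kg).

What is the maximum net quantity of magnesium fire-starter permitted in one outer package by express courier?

With burn rate 6.4 mm/s (> 2 mm/s), the magnesium fire-starter falls in Category FS.
The express courier limit for Category FS is 1 kg.

1 kg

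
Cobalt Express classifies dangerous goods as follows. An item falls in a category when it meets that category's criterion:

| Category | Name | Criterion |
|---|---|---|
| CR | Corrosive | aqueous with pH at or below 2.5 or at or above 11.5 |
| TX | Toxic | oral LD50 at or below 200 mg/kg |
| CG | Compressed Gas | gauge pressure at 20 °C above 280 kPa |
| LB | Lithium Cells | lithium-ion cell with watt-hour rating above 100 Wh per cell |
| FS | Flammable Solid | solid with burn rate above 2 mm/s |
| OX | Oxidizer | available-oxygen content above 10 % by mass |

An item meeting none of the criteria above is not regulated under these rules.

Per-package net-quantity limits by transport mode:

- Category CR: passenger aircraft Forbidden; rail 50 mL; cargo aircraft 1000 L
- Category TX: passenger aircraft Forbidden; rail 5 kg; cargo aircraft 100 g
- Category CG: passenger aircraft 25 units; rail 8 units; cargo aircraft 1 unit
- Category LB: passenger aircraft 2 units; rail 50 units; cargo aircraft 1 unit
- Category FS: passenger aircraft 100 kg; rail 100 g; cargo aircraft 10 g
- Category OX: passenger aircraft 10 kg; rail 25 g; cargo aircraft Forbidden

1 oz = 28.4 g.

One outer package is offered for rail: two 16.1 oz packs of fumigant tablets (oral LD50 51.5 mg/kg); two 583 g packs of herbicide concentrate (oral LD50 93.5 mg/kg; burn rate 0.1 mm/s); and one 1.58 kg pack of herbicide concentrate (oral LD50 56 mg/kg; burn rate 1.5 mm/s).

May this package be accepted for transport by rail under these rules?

Oral LD50 51.5 mg/kg meets the Category TX criterion (Toxic), so the fumigant tablets are Category TX.
With oral LD50 93.5 mg/kg (≤ 200 mg/kg), the herbicide concentrate falls in Category TX.
Herbicide concentrate: oral LD50 56 mg/kg ≤ 200 mg/kg → Category TX (Toxic).
Category TX net quantity: (two 16.1 oz packs = 914.48 g) + (two 583 g packs = 1.166 kg) + 1.58 kg = 3660.48 g.
That is within the Category TX rail limit of 5 kg.

Yes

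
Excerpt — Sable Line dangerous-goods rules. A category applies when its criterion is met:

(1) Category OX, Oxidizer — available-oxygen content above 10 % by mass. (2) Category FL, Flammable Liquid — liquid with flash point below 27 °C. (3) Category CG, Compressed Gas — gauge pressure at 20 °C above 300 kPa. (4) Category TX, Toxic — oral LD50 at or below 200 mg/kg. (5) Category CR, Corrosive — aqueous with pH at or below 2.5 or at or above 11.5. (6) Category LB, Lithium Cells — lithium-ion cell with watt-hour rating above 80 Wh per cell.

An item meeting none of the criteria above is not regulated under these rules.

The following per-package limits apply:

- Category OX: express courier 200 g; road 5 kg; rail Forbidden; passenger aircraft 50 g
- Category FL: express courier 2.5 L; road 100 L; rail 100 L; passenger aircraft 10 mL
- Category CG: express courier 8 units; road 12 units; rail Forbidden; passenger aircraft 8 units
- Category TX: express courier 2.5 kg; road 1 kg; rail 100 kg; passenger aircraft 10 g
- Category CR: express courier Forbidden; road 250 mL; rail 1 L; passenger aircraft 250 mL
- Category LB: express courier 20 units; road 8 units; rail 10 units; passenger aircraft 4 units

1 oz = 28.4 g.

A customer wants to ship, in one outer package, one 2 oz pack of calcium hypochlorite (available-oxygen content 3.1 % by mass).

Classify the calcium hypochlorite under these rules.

available-oxygen content 3.1 % by mass is not above 10 % by mass, so Category OX does not apply.
No criterion is met, so the item is not regulated.

Not regulated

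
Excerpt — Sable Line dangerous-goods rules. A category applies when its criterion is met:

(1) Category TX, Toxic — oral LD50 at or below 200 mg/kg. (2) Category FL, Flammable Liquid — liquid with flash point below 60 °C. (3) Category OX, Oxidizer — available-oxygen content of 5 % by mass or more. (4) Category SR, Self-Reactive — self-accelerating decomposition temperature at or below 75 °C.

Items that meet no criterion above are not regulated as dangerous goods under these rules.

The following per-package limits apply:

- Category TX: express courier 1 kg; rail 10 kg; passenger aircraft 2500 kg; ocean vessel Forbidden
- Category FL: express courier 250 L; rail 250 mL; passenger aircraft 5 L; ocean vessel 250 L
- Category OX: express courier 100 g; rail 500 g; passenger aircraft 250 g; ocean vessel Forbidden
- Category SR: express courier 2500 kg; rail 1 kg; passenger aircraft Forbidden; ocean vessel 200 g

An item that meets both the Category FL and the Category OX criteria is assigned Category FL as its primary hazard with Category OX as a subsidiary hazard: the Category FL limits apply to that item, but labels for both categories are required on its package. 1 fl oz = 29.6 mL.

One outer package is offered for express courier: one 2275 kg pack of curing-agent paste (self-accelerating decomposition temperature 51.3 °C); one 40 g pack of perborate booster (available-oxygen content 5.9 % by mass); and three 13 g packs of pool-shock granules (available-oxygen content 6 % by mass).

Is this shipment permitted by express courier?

Yes

With self-accelerating decomposition temperature 51.3 °C (≤ 75 °C), the curing-agent paste falls in Category SR.
With available-oxygen content 5.9 % by mass (≥ 5 % by mass), the perborate booster falls in Category OX.
The pool-shock granules have available-oxygen content 6 % by mass, which is ≥ 5 % by mass, so they are Category OX (Oxidizer).
Total Category OX: 40 g + (three 13 g packs = 39 g) = 79 g.
79 g ≤ 100 g (express courier limit, Category OX) — within limit.
Category SR quantity: 2275 kg.
2275 kg ≤ 2500 kg (express courier limit, Category SR) — within limit.
Every hazard category is within its express courier limit and no segregation rule is violated.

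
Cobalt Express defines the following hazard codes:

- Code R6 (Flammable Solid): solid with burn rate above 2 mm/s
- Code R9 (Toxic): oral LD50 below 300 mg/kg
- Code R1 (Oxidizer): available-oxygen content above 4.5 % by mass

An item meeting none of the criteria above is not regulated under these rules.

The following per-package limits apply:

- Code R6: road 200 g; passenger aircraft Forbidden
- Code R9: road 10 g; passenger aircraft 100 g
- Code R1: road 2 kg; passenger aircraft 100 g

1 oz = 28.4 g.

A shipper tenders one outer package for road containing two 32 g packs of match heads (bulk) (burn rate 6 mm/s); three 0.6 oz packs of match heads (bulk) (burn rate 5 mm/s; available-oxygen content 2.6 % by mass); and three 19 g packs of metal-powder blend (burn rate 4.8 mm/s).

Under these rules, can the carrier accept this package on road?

With burn rate 6 mm/s (> 2 mm/s), the match heads (bulk) fall in Code R6.
Match heads (bulk): burn rate 5 mm/s > 2 mm/s → Code R6 (Flammable Solid).
The metal-powder blend has burn rate 4.8 mm/s, which is > 2 mm/s, so it is Code R6 (Flammable Solid).
Code R6 net quantity: (two 32 g packs = 64 g) + (three 0.6 oz packs = 51.12 g) + (three 19 g packs = 57 g) = 172.12 g.
172.12 g ≤ 200 g (road limit, Code R6) — within limit.

Yes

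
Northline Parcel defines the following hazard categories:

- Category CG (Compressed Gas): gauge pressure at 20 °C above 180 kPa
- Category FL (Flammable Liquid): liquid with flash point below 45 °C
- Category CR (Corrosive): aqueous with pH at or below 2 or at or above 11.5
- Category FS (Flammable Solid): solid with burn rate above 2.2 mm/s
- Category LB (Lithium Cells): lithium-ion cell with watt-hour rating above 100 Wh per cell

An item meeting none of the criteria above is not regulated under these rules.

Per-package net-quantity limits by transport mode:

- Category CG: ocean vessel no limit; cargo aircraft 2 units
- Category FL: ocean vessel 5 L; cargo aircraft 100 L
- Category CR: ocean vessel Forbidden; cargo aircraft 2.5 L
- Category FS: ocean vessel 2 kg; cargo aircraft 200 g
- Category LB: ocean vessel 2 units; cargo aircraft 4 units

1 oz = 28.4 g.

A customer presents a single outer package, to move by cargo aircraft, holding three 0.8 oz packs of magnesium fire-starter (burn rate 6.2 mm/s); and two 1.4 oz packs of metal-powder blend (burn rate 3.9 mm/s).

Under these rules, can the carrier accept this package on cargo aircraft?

The magnesium fire-starter has burn rate 6.2 mm/s, which is > 2.2 mm/s, so it is Category FS (Flammable Solid).
Metal-powder blend: burn rate 3.9 mm/s > 2.2 mm/s → Category FS (Flammable Solid).
Category FS net quantity: (three 0.8 oz packs = 68.16 g) + (two 1.4 oz packs = 79.52 g) = 147.68 g.
147.68 g ≤ 200 g (cargo aircraft limit, Category FS) — within limit.

Yes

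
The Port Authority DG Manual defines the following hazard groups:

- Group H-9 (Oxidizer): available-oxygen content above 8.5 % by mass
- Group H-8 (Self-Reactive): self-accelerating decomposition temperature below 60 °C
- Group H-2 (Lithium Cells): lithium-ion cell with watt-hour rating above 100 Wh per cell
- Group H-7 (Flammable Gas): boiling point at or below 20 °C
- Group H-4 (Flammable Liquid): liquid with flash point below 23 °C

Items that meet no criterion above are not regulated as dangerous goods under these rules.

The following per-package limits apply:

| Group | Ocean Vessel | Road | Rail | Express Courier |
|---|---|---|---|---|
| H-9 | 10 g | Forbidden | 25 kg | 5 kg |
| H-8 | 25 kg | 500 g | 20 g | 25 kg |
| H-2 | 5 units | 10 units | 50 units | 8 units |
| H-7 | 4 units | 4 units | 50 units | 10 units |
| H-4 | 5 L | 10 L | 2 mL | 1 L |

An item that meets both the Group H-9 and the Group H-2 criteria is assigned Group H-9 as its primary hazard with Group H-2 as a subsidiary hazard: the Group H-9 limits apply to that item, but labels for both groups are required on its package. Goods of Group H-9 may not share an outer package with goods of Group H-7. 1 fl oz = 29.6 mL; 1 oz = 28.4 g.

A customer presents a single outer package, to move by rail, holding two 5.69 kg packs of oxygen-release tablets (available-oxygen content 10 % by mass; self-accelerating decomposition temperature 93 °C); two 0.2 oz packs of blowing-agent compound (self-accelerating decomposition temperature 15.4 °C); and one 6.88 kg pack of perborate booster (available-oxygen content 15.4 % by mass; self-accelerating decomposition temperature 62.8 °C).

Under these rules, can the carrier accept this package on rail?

Available-oxygen content 10 % by mass meets the Group H-9 criterion (Oxidizer), so the oxygen-release tablets are Group H-9.
With self-accelerating decomposition temperature 15.4 °C (< 60 °C), the blowing-agent compound falls in Group H-8.
With available-oxygen content 15.4 % by mass (> 8.5 % by mass), the perborate booster falls in Group H-9.
Group H-9 net quantity: (two 5.69 kg packs = 11.38 kg) + 6.88 kg = 18.26 kg.
18.26 kg is within the rail limit of 25 kg for Group H-9.
Group H-8 quantity: two 0.2 oz packs = 11.36 g.
11.36 g is within the rail limit of 20 g for Group H-8.
The segregation rule (Group H-9 with Group H-7) does not apply to Group H-9 with Group H-8.
Every hazard group is within its rail limit and no segregation rule is violated.

Yes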